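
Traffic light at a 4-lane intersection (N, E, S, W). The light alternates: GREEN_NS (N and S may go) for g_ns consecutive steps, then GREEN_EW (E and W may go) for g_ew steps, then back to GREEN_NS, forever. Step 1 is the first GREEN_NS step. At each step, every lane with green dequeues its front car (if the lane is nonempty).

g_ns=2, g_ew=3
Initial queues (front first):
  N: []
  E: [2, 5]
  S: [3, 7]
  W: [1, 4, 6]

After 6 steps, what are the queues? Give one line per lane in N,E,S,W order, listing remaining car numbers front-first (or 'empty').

Step 1 [NS]: N:empty,E:wait,S:car3-GO,W:wait | queues: N=0 E=2 S=1 W=3
Step 2 [NS]: N:empty,E:wait,S:car7-GO,W:wait | queues: N=0 E=2 S=0 W=3
Step 3 [EW]: N:wait,E:car2-GO,S:wait,W:car1-GO | queues: N=0 E=1 S=0 W=2
Step 4 [EW]: N:wait,E:car5-GO,S:wait,W:car4-GO | queues: N=0 E=0 S=0 W=1
Step 5 [EW]: N:wait,E:empty,S:wait,W:car6-GO | queues: N=0 E=0 S=0 W=0

N: empty
E: empty
S: empty
W: empty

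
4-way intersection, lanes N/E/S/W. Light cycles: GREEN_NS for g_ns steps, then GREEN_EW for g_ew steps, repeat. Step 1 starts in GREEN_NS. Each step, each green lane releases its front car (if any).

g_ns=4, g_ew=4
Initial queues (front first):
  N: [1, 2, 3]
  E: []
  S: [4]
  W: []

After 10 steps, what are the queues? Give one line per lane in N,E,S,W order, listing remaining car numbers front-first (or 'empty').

Step 1 [NS]: N:car1-GO,E:wait,S:car4-GO,W:wait | queues: N=2 E=0 S=0 W=0
Step 2 [NS]: N:car2-GO,E:wait,S:empty,W:wait | queues: N=1 E=0 S=0 W=0
Step 3 [NS]: N:car3-GO,E:wait,S:empty,W:wait | queues: N=0 E=0 S=0 W=0

N: empty
E: empty
S: empty
W: empty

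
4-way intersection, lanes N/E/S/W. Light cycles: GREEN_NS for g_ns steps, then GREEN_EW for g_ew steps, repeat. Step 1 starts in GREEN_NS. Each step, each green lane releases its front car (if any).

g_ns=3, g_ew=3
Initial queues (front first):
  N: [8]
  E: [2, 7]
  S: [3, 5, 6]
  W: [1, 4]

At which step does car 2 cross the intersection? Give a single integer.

Step 1 [NS]: N:car8-GO,E:wait,S:car3-GO,W:wait | queues: N=0 E=2 S=2 W=2
Step 2 [NS]: N:empty,E:wait,S:car5-GO,W:wait | queues: N=0 E=2 S=1 W=2
Step 3 [NS]: N:empty,E:wait,S:car6-GO,W:wait | queues: N=0 E=2 S=0 W=2
Step 4 [EW]: N:wait,E:car2-GO,S:wait,W:car1-GO | queues: N=0 E=1 S=0 W=1
Step 5 [EW]: N:wait,E:car7-GO,S:wait,W:car4-GO | queues: N=0 E=0 S=0 W=0
Car 2 crosses at step 4

4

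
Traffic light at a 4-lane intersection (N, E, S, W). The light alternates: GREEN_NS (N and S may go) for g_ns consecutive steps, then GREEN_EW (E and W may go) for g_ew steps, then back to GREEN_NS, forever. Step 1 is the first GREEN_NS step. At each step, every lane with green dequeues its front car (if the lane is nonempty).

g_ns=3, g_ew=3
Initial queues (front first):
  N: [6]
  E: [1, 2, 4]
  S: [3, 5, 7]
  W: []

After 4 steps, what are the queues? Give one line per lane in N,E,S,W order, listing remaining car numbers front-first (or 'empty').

Step 1 [NS]: N:car6-GO,E:wait,S:car3-GO,W:wait | queues: N=0 E=3 S=2 W=0
Step 2 [NS]: N:empty,E:wait,S:car5-GO,W:wait | queues: N=0 E=3 S=1 W=0
Step 3 [NS]: N:empty,E:wait,S:car7-GO,W:wait | queues: N=0 E=3 S=0 W=0
Step 4 [EW]: N:wait,E:car1-GO,S:wait,W:empty | queues: N=0 E=2 S=0 W=0

N: empty
E: 2 4
S: empty
W: empty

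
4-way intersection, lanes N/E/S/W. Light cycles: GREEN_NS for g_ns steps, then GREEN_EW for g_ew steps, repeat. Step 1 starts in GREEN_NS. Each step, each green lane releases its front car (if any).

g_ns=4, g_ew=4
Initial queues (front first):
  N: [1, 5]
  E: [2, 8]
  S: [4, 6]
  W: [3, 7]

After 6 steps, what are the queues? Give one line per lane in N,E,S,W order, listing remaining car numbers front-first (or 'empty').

Step 1 [NS]: N:car1-GO,E:wait,S:car4-GO,W:wait | queues: N=1 E=2 S=1 W=2
Step 2 [NS]: N:car5-GO,E:wait,S:car6-GO,W:wait | queues: N=0 E=2 S=0 W=2
Step 3 [NS]: N:empty,E:wait,S:empty,W:wait | queues: N=0 E=2 S=0 W=2
Step 4 [NS]: N:empty,E:wait,S:empty,W:wait | queues: N=0 E=2 S=0 W=2
Step 5 [EW]: N:wait,E:car2-GO,S:wait,W:car3-GO | queues: N=0 E=1 S=0 W=1
Step 6 [EW]: N:wait,E:car8-GO,S:wait,W:car7-GO | queues: N=0 E=0 S=0 W=0

N: empty
E: empty
S: empty
W: empty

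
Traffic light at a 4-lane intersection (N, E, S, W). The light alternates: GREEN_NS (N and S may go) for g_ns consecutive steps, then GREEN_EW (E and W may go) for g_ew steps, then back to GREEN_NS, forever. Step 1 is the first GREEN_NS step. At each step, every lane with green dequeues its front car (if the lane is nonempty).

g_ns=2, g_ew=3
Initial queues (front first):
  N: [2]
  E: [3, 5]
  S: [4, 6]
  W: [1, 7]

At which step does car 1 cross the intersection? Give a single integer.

Step 1 [NS]: N:car2-GO,E:wait,S:car4-GO,W:wait | queues: N=0 E=2 S=1 W=2
Step 2 [NS]: N:empty,E:wait,S:car6-GO,W:wait | queues: N=0 E=2 S=0 W=2
Step 3 [EW]: N:wait,E:car3-GO,S:wait,W:car1-GO | queues: N=0 E=1 S=0 W=1
Step 4 [EW]: N:wait,E:car5-GO,S:wait,W:car7-GO | queues: N=0 E=0 S=0 W=0
Car 1 crosses at step 3

3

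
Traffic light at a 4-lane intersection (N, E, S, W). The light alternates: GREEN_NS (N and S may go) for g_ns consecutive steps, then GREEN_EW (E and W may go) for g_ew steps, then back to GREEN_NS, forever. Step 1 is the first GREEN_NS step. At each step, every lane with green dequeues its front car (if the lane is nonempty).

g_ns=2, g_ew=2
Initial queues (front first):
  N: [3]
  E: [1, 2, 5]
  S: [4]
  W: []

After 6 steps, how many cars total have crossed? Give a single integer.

Step 1 [NS]: N:car3-GO,E:wait,S:car4-GO,W:wait | queues: N=0 E=3 S=0 W=0
Step 2 [NS]: N:empty,E:wait,S:empty,W:wait | queues: N=0 E=3 S=0 W=0
Step 3 [EW]: N:wait,E:car1-GO,S:wait,W:empty | queues: N=0 E=2 S=0 W=0
Step 4 [EW]: N:wait,E:car2-GO,S:wait,W:empty | queues: N=0 E=1 S=0 W=0
Step 5 [NS]: N:empty,E:wait,S:empty,W:wait | queues: N=0 E=1 S=0 W=0
Step 6 [NS]: N:empty,E:wait,S:empty,W:wait | queues: N=0 E=1 S=0 W=0
Cars crossed by step 6: 4

Answer: 4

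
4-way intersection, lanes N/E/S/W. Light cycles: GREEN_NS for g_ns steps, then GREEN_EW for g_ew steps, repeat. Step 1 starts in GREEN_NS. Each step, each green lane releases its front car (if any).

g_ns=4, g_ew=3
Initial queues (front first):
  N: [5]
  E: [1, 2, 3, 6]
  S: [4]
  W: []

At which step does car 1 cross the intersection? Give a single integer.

Step 1 [NS]: N:car5-GO,E:wait,S:car4-GO,W:wait | queues: N=0 E=4 S=0 W=0
Step 2 [NS]: N:empty,E:wait,S:empty,W:wait | queues: N=0 E=4 S=0 W=0
Step 3 [NS]: N:empty,E:wait,S:empty,W:wait | queues: N=0 E=4 S=0 W=0
Step 4 [NS]: N:empty,E:wait,S:empty,W:wait | queues: N=0 E=4 S=0 W=0
Step 5 [EW]: N:wait,E:car1-GO,S:wait,W:empty | queues: N=0 E=3 S=0 W=0
Step 6 [EW]: N:wait,E:car2-GO,S:wait,W:empty | queues: N=0 E=2 S=0 W=0
Step 7 [EW]: N:wait,E:car3-GO,S:wait,W:empty | queues: N=0 E=1 S=0 W=0
Step 8 [NS]: N:empty,E:wait,S:empty,W:wait | queues: N=0 E=1 S=0 W=0
Step 9 [NS]: N:empty,E:wait,S:empty,W:wait | queues: N=0 E=1 S=0 W=0
Step 10 [NS]: N:empty,E:wait,S:empty,W:wait | queues: N=0 E=1 S=0 W=0
Step 11 [NS]: N:empty,E:wait,S:empty,W:wait | queues: N=0 E=1 S=0 W=0
Step 12 [EW]: N:wait,E:car6-GO,S:wait,W:empty | queues: N=0 E=0 S=0 W=0
Car 1 crosses at step 5

5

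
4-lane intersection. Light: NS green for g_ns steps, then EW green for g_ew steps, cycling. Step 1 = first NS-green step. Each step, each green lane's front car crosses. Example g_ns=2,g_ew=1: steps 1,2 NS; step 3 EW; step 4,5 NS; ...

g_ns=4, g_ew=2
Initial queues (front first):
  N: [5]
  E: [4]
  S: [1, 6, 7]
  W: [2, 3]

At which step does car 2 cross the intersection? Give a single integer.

Step 1 [NS]: N:car5-GO,E:wait,S:car1-GO,W:wait | queues: N=0 E=1 S=2 W=2
Step 2 [NS]: N:empty,E:wait,S:car6-GO,W:wait | queues: N=0 E=1 S=1 W=2
Step 3 [NS]: N:empty,E:wait,S:car7-GO,W:wait | queues: N=0 E=1 S=0 W=2
Step 4 [NS]: N:empty,E:wait,S:empty,W:wait | queues: N=0 E=1 S=0 W=2
Step 5 [EW]: N:wait,E:car4-GO,S:wait,W:car2-GO | queues: N=0 E=0 S=0 W=1
Step 6 [EW]: N:wait,E:empty,S:wait,W:car3-GO | queues: N=0 E=0 S=0 W=0
Car 2 crosses at step 5

5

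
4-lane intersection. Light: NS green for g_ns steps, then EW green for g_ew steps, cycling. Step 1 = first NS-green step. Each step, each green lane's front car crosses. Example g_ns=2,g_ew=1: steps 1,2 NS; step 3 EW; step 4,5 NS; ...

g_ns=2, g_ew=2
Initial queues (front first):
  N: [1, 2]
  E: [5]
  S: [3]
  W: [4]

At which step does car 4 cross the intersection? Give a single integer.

Step 1 [NS]: N:car1-GO,E:wait,S:car3-GO,W:wait | queues: N=1 E=1 S=0 W=1
Step 2 [NS]: N:car2-GO,E:wait,S:empty,W:wait | queues: N=0 E=1 S=0 W=1
Step 3 [EW]: N:wait,E:car5-GO,S:wait,W:car4-GO | queues: N=0 E=0 S=0 W=0
Car 4 crosses at step 3

3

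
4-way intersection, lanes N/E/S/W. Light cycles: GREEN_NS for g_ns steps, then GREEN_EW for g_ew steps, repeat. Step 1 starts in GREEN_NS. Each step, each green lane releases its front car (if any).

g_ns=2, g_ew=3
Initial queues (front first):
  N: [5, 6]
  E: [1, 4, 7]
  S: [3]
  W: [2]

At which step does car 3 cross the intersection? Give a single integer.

Step 1 [NS]: N:car5-GO,E:wait,S:car3-GO,W:wait | queues: N=1 E=3 S=0 W=1
Step 2 [NS]: N:car6-GO,E:wait,S:empty,W:wait | queues: N=0 E=3 S=0 W=1
Step 3 [EW]: N:wait,E:car1-GO,S:wait,W:car2-GO | queues: N=0 E=2 S=0 W=0
Step 4 [EW]: N:wait,E:car4-GO,S:wait,W:empty | queues: N=0 E=1 S=0 W=0
Step 5 [EW]: N:wait,E:car7-GO,S:wait,W:empty | queues: N=0 E=0 S=0 W=0
Car 3 crosses at step 1

1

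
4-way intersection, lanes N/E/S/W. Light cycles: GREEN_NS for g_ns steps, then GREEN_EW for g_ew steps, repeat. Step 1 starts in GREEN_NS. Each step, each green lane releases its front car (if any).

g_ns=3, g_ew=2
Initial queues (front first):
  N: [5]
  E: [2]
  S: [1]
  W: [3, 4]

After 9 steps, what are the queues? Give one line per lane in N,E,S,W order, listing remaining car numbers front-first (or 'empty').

Step 1 [NS]: N:car5-GO,E:wait,S:car1-GO,W:wait | queues: N=0 E=1 S=0 W=2
Step 2 [NS]: N:empty,E:wait,S:empty,W:wait | queues: N=0 E=1 S=0 W=2
Step 3 [NS]: N:empty,E:wait,S:empty,W:wait | queues: N=0 E=1 S=0 W=2
Step 4 [EW]: N:wait,E:car2-GO,S:wait,W:car3-GO | queues: N=0 E=0 S=0 W=1
Step 5 [EW]: N:wait,E:empty,S:wait,W:car4-GO | queues: N=0 E=0 S=0 W=0

N: empty
E: empty
S: empty
W: empty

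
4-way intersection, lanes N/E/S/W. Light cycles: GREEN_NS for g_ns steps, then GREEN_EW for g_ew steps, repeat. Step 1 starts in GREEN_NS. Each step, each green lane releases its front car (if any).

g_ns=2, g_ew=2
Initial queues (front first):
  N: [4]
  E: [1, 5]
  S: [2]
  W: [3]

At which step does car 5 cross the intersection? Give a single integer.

Step 1 [NS]: N:car4-GO,E:wait,S:car2-GO,W:wait | queues: N=0 E=2 S=0 W=1
Step 2 [NS]: N:empty,E:wait,S:empty,W:wait | queues: N=0 E=2 S=0 W=1
Step 3 [EW]: N:wait,E:car1-GO,S:wait,W:car3-GO | queues: N=0 E=1 S=0 W=0
Step 4 [EW]: N:wait,E:car5-GO,S:wait,W:empty | queues: N=0 E=0 S=0 W=0
Car 5 crosses at step 4

4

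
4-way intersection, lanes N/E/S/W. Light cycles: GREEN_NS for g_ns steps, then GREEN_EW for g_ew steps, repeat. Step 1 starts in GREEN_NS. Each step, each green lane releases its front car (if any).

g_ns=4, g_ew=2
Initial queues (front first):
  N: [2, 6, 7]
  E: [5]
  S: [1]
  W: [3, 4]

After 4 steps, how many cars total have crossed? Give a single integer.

Step 1 [NS]: N:car2-GO,E:wait,S:car1-GO,W:wait | queues: N=2 E=1 S=0 W=2
Step 2 [NS]: N:car6-GO,E:wait,S:empty,W:wait | queues: N=1 E=1 S=0 W=2
Step 3 [NS]: N:car7-GO,E:wait,S:empty,W:wait | queues: N=0 E=1 S=0 W=2
Step 4 [NS]: N:empty,E:wait,S:empty,W:wait | queues: N=0 E=1 S=0 W=2
Cars crossed by step 4: 4

Answer: 4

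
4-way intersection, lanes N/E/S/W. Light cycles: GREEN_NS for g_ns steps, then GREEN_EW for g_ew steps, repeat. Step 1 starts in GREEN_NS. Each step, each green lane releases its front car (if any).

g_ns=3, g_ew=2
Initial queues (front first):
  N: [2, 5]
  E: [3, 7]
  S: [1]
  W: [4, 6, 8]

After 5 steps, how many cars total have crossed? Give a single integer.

Step 1 [NS]: N:car2-GO,E:wait,S:car1-GO,W:wait | queues: N=1 E=2 S=0 W=3
Step 2 [NS]: N:car5-GO,E:wait,S:empty,W:wait | queues: N=0 E=2 S=0 W=3
Step 3 [NS]: N:empty,E:wait,S:empty,W:wait | queues: N=0 E=2 S=0 W=3
Step 4 [EW]: N:wait,E:car3-GO,S:wait,W:car4-GO | queues: N=0 E=1 S=0 W=2
Step 5 [EW]: N:wait,E:car7-GO,S:wait,W:car6-GO | queues: N=0 E=0 S=0 W=1
Cars crossed by step 5: 7

Answer: 7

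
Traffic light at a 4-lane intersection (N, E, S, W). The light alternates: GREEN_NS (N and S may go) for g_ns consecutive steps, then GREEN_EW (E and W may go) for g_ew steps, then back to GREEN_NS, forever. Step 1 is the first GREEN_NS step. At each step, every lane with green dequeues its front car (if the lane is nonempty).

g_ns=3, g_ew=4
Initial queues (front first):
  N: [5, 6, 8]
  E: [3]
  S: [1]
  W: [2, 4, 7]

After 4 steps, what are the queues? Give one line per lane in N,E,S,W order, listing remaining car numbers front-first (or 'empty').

Step 1 [NS]: N:car5-GO,E:wait,S:car1-GO,W:wait | queues: N=2 E=1 S=0 W=3
Step 2 [NS]: N:car6-GO,E:wait,S:empty,W:wait | queues: N=1 E=1 S=0 W=3
Step 3 [NS]: N:car8-GO,E:wait,S:empty,W:wait | queues: N=0 E=1 S=0 W=3
Step 4 [EW]: N:wait,E:car3-GO,S:wait,W:car2-GO | queues: N=0 E=0 S=0 W=2

N: empty
E: empty
S: empty
W: 4 7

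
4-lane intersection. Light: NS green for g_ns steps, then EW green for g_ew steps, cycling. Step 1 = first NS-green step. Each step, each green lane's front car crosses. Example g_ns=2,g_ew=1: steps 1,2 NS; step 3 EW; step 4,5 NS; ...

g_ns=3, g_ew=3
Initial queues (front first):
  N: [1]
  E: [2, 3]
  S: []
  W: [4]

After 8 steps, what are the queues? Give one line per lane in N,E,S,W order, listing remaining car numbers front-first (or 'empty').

Step 1 [NS]: N:car1-GO,E:wait,S:empty,W:wait | queues: N=0 E=2 S=0 W=1
Step 2 [NS]: N:empty,E:wait,S:empty,W:wait | queues: N=0 E=2 S=0 W=1
Step 3 [NS]: N:empty,E:wait,S:empty,W:wait | queues: N=0 E=2 S=0 W=1
Step 4 [EW]: N:wait,E:car2-GO,S:wait,W:car4-GO | queues: N=0 E=1 S=0 W=0
Step 5 [EW]: N:wait,E:car3-GO,S:wait,W:empty | queues: N=0 E=0 S=0 W=0

N: empty
E: empty
S: empty
W: empty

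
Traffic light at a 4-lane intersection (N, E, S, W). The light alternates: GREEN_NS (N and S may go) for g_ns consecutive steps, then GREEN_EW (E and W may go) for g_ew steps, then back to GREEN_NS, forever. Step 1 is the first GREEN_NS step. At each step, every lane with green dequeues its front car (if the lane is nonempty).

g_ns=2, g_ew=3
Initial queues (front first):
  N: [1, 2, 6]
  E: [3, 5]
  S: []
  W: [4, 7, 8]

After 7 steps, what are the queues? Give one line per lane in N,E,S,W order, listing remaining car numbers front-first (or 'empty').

Step 1 [NS]: N:car1-GO,E:wait,S:empty,W:wait | queues: N=2 E=2 S=0 W=3
Step 2 [NS]: N:car2-GO,E:wait,S:empty,W:wait | queues: N=1 E=2 S=0 W=3
Step 3 [EW]: N:wait,E:car3-GO,S:wait,W:car4-GO | queues: N=1 E=1 S=0 W=2
Step 4 [EW]: N:wait,E:car5-GO,S:wait,W:car7-GO | queues: N=1 E=0 S=0 W=1
Step 5 [EW]: N:wait,E:empty,S:wait,W:car8-GO | queues: N=1 E=0 S=0 W=0
Step 6 [NS]: N:car6-GO,E:wait,S:empty,W:wait | queues: N=0 E=0 S=0 W=0

N: empty
E: empty
S: empty
W: empty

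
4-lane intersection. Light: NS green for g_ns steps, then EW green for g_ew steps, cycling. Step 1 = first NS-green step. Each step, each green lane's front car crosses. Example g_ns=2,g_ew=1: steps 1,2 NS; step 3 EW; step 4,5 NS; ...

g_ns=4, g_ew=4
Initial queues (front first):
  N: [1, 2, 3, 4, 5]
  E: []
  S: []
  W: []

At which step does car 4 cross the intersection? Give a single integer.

Step 1 [NS]: N:car1-GO,E:wait,S:empty,W:wait | queues: N=4 E=0 S=0 W=0
Step 2 [NS]: N:car2-GO,E:wait,S:empty,W:wait | queues: N=3 E=0 S=0 W=0
Step 3 [NS]: N:car3-GO,E:wait,S:empty,W:wait | queues: N=2 E=0 S=0 W=0
Step 4 [NS]: N:car4-GO,E:wait,S:empty,W:wait | queues: N=1 E=0 S=0 W=0
Step 5 [EW]: N:wait,E:empty,S:wait,W:empty | queues: N=1 E=0 S=0 W=0
Step 6 [EW]: N:wait,E:empty,S:wait,W:empty | queues: N=1 E=0 S=0 W=0
Step 7 [EW]: N:wait,E:empty,S:wait,W:empty | queues: N=1 E=0 S=0 W=0
Step 8 [EW]: N:wait,E:empty,S:wait,W:empty | queues: N=1 E=0 S=0 W=0
Step 9 [NS]: N:car5-GO,E:wait,S:empty,W:wait | queues: N=0 E=0 S=0 W=0
Car 4 crosses at step 4

4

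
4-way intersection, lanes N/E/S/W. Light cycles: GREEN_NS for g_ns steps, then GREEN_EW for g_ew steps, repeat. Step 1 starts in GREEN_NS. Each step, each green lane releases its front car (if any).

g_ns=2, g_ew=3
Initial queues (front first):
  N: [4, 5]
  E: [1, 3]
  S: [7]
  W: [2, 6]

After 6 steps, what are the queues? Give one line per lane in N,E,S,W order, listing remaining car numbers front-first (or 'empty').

Step 1 [NS]: N:car4-GO,E:wait,S:car7-GO,W:wait | queues: N=1 E=2 S=0 W=2
Step 2 [NS]: N:car5-GO,E:wait,S:empty,W:wait | queues: N=0 E=2 S=0 W=2
Step 3 [EW]: N:wait,E:car1-GO,S:wait,W:car2-GO | queues: N=0 E=1 S=0 W=1
Step 4 [EW]: N:wait,E:car3-GO,S:wait,W:car6-GO | queues: N=0 E=0 S=0 W=0

N: empty
E: empty
S: empty
W: empty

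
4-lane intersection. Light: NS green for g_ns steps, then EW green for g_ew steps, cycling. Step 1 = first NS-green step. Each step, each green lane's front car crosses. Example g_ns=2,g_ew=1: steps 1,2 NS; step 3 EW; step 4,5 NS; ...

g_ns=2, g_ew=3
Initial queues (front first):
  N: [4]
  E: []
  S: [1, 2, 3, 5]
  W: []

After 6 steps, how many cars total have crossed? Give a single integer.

Answer: 4

Derivation:
Step 1 [NS]: N:car4-GO,E:wait,S:car1-GO,W:wait | queues: N=0 E=0 S=3 W=0
Step 2 [NS]: N:empty,E:wait,S:car2-GO,W:wait | queues: N=0 E=0 S=2 W=0
Step 3 [EW]: N:wait,E:empty,S:wait,W:empty | queues: N=0 E=0 S=2 W=0
Step 4 [EW]: N:wait,E:empty,S:wait,W:empty | queues: N=0 E=0 S=2 W=0
Step 5 [EW]: N:wait,E:empty,S:wait,W:empty | queues: N=0 E=0 S=2 W=0
Step 6 [NS]: N:empty,E:wait,S:car3-GO,W:wait | queues: N=0 E=0 S=1 W=0
Cars crossed by step 6: 4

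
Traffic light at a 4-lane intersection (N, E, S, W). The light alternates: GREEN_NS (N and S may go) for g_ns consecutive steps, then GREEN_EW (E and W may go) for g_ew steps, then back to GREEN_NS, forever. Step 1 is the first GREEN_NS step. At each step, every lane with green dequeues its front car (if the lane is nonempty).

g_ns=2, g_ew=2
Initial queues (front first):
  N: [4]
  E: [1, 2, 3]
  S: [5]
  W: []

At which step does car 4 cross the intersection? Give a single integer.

Step 1 [NS]: N:car4-GO,E:wait,S:car5-GO,W:wait | queues: N=0 E=3 S=0 W=0
Step 2 [NS]: N:empty,E:wait,S:empty,W:wait | queues: N=0 E=3 S=0 W=0
Step 3 [EW]: N:wait,E:car1-GO,S:wait,W:empty | queues: N=0 E=2 S=0 W=0
Step 4 [EW]: N:wait,E:car2-GO,S:wait,W:empty | queues: N=0 E=1 S=0 W=0
Step 5 [NS]: N:empty,E:wait,S:empty,W:wait | queues: N=0 E=1 S=0 W=0
Step 6 [NS]: N:empty,E:wait,S:empty,W:wait | queues: N=0 E=1 S=0 W=0
Step 7 [EW]: N:wait,E:car3-GO,S:wait,W:empty | queues: N=0 E=0 S=0 W=0
Car 4 crosses at step 1

1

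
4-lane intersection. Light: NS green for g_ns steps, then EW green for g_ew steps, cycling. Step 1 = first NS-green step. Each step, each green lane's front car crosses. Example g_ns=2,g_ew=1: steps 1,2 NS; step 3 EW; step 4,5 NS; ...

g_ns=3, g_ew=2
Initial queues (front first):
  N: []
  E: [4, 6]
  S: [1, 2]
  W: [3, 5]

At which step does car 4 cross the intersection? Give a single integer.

Step 1 [NS]: N:empty,E:wait,S:car1-GO,W:wait | queues: N=0 E=2 S=1 W=2
Step 2 [NS]: N:empty,E:wait,S:car2-GO,W:wait | queues: N=0 E=2 S=0 W=2
Step 3 [NS]: N:empty,E:wait,S:empty,W:wait | queues: N=0 E=2 S=0 W=2
Step 4 [EW]: N:wait,E:car4-GO,S:wait,W:car3-GO | queues: N=0 E=1 S=0 W=1
Step 5 [EW]: N:wait,E:car6-GO,S:wait,W:car5-GO | queues: N=0 E=0 S=0 W=0
Car 4 crosses at step 4

4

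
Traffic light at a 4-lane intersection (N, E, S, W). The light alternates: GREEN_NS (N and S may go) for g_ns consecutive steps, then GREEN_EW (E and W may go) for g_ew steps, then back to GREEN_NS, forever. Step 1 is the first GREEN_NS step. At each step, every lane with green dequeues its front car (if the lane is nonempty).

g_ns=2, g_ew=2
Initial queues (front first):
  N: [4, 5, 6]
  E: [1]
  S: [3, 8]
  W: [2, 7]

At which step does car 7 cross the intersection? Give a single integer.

Step 1 [NS]: N:car4-GO,E:wait,S:car3-GO,W:wait | queues: N=2 E=1 S=1 W=2
Step 2 [NS]: N:car5-GO,E:wait,S:car8-GO,W:wait | queues: N=1 E=1 S=0 W=2
Step 3 [EW]: N:wait,E:car1-GO,S:wait,W:car2-GO | queues: N=1 E=0 S=0 W=1
Step 4 [EW]: N:wait,E:empty,S:wait,W:car7-GO | queues: N=1 E=0 S=0 W=0
Step 5 [NS]: N:car6-GO,E:wait,S:empty,W:wait | queues: N=0 E=0 S=0 W=0
Car 7 crosses at step 4

4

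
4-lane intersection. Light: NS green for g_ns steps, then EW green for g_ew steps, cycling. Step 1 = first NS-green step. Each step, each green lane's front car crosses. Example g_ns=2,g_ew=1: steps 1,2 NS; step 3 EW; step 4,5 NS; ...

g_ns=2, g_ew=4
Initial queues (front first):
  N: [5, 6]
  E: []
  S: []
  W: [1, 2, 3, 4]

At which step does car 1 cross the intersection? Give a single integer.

Step 1 [NS]: N:car5-GO,E:wait,S:empty,W:wait | queues: N=1 E=0 S=0 W=4
Step 2 [NS]: N:car6-GO,E:wait,S:empty,W:wait | queues: N=0 E=0 S=0 W=4
Step 3 [EW]: N:wait,E:empty,S:wait,W:car1-GO | queues: N=0 E=0 S=0 W=3
Step 4 [EW]: N:wait,E:empty,S:wait,W:car2-GO | queues: N=0 E=0 S=0 W=2
Step 5 [EW]: N:wait,E:empty,S:wait,W:car3-GO | queues: N=0 E=0 S=0 W=1
Step 6 [EW]: N:wait,E:empty,S:wait,W:car4-GO | queues: N=0 E=0 S=0 W=0
Car 1 crosses at step 3

3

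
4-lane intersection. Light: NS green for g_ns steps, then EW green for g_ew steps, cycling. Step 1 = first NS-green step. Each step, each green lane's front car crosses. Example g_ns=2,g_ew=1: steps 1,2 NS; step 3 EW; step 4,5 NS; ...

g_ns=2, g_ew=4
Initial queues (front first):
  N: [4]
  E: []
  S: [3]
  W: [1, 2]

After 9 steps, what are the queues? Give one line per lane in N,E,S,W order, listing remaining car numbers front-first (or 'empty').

Step 1 [NS]: N:car4-GO,E:wait,S:car3-GO,W:wait | queues: N=0 E=0 S=0 W=2
Step 2 [NS]: N:empty,E:wait,S:empty,W:wait | queues: N=0 E=0 S=0 W=2
Step 3 [EW]: N:wait,E:empty,S:wait,W:car1-GO | queues: N=0 E=0 S=0 W=1
Step 4 [EW]: N:wait,E:empty,S:wait,W:car2-GO | queues: N=0 E=0 S=0 W=0

N: empty
E: empty
S: empty
W: empty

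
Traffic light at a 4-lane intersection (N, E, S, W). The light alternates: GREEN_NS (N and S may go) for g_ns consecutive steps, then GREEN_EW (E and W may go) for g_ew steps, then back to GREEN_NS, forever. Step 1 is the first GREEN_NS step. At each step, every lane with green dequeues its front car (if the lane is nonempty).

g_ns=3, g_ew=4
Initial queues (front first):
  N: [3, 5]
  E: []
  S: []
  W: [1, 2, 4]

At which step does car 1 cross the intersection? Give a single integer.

Step 1 [NS]: N:car3-GO,E:wait,S:empty,W:wait | queues: N=1 E=0 S=0 W=3
Step 2 [NS]: N:car5-GO,E:wait,S:empty,W:wait | queues: N=0 E=0 S=0 W=3
Step 3 [NS]: N:empty,E:wait,S:empty,W:wait | queues: N=0 E=0 S=0 W=3
Step 4 [EW]: N:wait,E:empty,S:wait,W:car1-GO | queues: N=0 E=0 S=0 W=2
Step 5 [EW]: N:wait,E:empty,S:wait,W:car2-GO | queues: N=0 E=0 S=0 W=1
Step 6 [EW]: N:wait,E:empty,S:wait,W:car4-GO | queues: N=0 E=0 S=0 W=0
Car 1 crosses at step 4

4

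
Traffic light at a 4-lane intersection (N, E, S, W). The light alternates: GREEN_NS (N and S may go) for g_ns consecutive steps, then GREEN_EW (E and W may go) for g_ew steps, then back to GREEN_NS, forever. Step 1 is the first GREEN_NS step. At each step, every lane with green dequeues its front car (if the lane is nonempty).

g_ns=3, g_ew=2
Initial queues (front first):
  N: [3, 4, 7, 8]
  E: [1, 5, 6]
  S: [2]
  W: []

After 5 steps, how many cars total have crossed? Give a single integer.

Step 1 [NS]: N:car3-GO,E:wait,S:car2-GO,W:wait | queues: N=3 E=3 S=0 W=0
Step 2 [NS]: N:car4-GO,E:wait,S:empty,W:wait | queues: N=2 E=3 S=0 W=0
Step 3 [NS]: N:car7-GO,E:wait,S:empty,W:wait | queues: N=1 E=3 S=0 W=0
Step 4 [EW]: N:wait,E:car1-GO,S:wait,W:empty | queues: N=1 E=2 S=0 W=0
Step 5 [EW]: N:wait,E:car5-GO,S:wait,W:empty | queues: N=1 E=1 S=0 W=0
Cars crossed by step 5: 6

Answer: 6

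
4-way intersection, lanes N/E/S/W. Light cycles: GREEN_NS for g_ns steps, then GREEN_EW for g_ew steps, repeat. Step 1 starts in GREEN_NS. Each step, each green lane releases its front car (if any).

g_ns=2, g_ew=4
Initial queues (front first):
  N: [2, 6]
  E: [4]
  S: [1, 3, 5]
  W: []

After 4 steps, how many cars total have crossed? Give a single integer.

Step 1 [NS]: N:car2-GO,E:wait,S:car1-GO,W:wait | queues: N=1 E=1 S=2 W=0
Step 2 [NS]: N:car6-GO,E:wait,S:car3-GO,W:wait | queues: N=0 E=1 S=1 W=0
Step 3 [EW]: N:wait,E:car4-GO,S:wait,W:empty | queues: N=0 E=0 S=1 W=0
Step 4 [EW]: N:wait,E:empty,S:wait,W:empty | queues: N=0 E=0 S=1 W=0
Cars crossed by step 4: 5

Answer: 5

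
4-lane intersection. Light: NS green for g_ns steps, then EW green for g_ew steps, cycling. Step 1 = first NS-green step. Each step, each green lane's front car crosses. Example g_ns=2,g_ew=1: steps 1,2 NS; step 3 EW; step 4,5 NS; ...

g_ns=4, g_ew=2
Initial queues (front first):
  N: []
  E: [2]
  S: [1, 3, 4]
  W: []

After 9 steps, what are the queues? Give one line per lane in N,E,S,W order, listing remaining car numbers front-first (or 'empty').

Step 1 [NS]: N:empty,E:wait,S:car1-GO,W:wait | queues: N=0 E=1 S=2 W=0
Step 2 [NS]: N:empty,E:wait,S:car3-GO,W:wait | queues: N=0 E=1 S=1 W=0
Step 3 [NS]: N:empty,E:wait,S:car4-GO,W:wait | queues: N=0 E=1 S=0 W=0
Step 4 [NS]: N:empty,E:wait,S:empty,W:wait | queues: N=0 E=1 S=0 W=0
Step 5 [EW]: N:wait,E:car2-GO,S:wait,W:empty | queues: N=0 E=0 S=0 W=0

N: empty
E: empty
S: empty
W: empty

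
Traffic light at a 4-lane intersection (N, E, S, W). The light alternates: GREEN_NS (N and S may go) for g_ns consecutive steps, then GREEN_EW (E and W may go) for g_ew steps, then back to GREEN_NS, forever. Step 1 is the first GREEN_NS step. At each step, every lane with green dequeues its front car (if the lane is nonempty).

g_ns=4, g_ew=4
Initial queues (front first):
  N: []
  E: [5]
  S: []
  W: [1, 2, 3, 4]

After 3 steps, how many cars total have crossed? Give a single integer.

Step 1 [NS]: N:empty,E:wait,S:empty,W:wait | queues: N=0 E=1 S=0 W=4
Step 2 [NS]: N:empty,E:wait,S:empty,W:wait | queues: N=0 E=1 S=0 W=4
Step 3 [NS]: N:empty,E:wait,S:empty,W:wait | queues: N=0 E=1 S=0 W=4
Cars crossed by step 3: 0

Answer: 0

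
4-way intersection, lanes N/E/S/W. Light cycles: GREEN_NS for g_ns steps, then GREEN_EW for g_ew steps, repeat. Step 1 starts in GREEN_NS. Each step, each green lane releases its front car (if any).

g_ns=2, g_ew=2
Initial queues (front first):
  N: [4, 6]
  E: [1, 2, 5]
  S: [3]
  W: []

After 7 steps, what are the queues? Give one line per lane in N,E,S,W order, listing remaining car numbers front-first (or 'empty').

Step 1 [NS]: N:car4-GO,E:wait,S:car3-GO,W:wait | queues: N=1 E=3 S=0 W=0
Step 2 [NS]: N:car6-GO,E:wait,S:empty,W:wait | queues: N=0 E=3 S=0 W=0
Step 3 [EW]: N:wait,E:car1-GO,S:wait,W:empty | queues: N=0 E=2 S=0 W=0
Step 4 [EW]: N:wait,E:car2-GO,S:wait,W:empty | queues: N=0 E=1 S=0 W=0
Step 5 [NS]: N:empty,E:wait,S:empty,W:wait | queues: N=0 E=1 S=0 W=0
Step 6 [NS]: N:empty,E:wait,S:empty,W:wait | queues: N=0 E=1 S=0 W=0
Step 7 [EW]: N:wait,E:car5-GO,S:wait,W:empty | queues: N=0 E=0 S=0 W=0

N: empty
E: empty
S: empty
W: empty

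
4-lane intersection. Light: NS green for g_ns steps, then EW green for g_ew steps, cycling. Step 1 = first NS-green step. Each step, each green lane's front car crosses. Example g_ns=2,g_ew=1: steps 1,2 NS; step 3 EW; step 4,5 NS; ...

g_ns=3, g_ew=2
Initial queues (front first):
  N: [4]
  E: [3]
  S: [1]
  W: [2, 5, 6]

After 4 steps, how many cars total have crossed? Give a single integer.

Step 1 [NS]: N:car4-GO,E:wait,S:car1-GO,W:wait | queues: N=0 E=1 S=0 W=3
Step 2 [NS]: N:empty,E:wait,S:empty,W:wait | queues: N=0 E=1 S=0 W=3
Step 3 [NS]: N:empty,E:wait,S:empty,W:wait | queues: N=0 E=1 S=0 W=3
Step 4 [EW]: N:wait,E:car3-GO,S:wait,W:car2-GO | queues: N=0 E=0 S=0 W=2
Cars crossed by step 4: 4

Answer: 4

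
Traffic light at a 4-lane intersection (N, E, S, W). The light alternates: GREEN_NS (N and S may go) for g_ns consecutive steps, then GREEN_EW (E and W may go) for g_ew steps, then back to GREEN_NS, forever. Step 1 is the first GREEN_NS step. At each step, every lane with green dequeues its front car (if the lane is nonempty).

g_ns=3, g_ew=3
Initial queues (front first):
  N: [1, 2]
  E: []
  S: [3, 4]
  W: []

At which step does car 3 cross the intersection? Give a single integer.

Step 1 [NS]: N:car1-GO,E:wait,S:car3-GO,W:wait | queues: N=1 E=0 S=1 W=0
Step 2 [NS]: N:car2-GO,E:wait,S:car4-GO,W:wait | queues: N=0 E=0 S=0 W=0
Car 3 crosses at step 1

1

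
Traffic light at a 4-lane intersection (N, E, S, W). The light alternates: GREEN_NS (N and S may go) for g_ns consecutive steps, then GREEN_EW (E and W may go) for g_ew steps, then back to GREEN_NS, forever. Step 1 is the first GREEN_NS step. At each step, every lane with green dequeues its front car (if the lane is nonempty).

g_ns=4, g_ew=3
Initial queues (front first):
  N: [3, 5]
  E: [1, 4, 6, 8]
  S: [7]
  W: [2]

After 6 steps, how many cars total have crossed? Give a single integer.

Step 1 [NS]: N:car3-GO,E:wait,S:car7-GO,W:wait | queues: N=1 E=4 S=0 W=1
Step 2 [NS]: N:car5-GO,E:wait,S:empty,W:wait | queues: N=0 E=4 S=0 W=1
Step 3 [NS]: N:empty,E:wait,S:empty,W:wait | queues: N=0 E=4 S=0 W=1
Step 4 [NS]: N:empty,E:wait,S:empty,W:wait | queues: N=0 E=4 S=0 W=1
Step 5 [EW]: N:wait,E:car1-GO,S:wait,W:car2-GO | queues: N=0 E=3 S=0 W=0
Step 6 [EW]: N:wait,E:car4-GO,S:wait,W:empty | queues: N=0 E=2 S=0 W=0
Cars crossed by step 6: 6

Answer: 6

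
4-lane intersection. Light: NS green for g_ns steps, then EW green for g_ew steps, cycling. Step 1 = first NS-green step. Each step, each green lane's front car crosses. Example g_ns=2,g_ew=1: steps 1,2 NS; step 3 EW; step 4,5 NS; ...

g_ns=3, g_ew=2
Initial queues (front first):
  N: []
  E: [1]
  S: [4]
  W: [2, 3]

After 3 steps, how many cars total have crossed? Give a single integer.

Step 1 [NS]: N:empty,E:wait,S:car4-GO,W:wait | queues: N=0 E=1 S=0 W=2
Step 2 [NS]: N:empty,E:wait,S:empty,W:wait | queues: N=0 E=1 S=0 W=2
Step 3 [NS]: N:empty,E:wait,S:empty,W:wait | queues: N=0 E=1 S=0 W=2
Cars crossed by step 3: 1

Answer: 1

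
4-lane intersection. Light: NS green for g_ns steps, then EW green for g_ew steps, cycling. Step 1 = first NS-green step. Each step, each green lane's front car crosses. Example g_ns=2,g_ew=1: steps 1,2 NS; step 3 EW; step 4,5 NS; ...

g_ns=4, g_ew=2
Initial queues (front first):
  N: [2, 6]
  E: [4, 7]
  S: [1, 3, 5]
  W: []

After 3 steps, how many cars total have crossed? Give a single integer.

Answer: 5

Derivation:
Step 1 [NS]: N:car2-GO,E:wait,S:car1-GO,W:wait | queues: N=1 E=2 S=2 W=0
Step 2 [NS]: N:car6-GO,E:wait,S:car3-GO,W:wait | queues: N=0 E=2 S=1 W=0
Step 3 [NS]: N:empty,E:wait,S:car5-GO,W:wait | queues: N=0 E=2 S=0 W=0
Cars crossed by step 3: 5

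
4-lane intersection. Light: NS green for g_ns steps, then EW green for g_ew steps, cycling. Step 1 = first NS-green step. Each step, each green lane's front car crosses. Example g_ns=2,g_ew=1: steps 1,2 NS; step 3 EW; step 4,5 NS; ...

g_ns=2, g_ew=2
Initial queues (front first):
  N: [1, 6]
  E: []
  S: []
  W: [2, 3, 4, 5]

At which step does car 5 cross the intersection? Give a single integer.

Step 1 [NS]: N:car1-GO,E:wait,S:empty,W:wait | queues: N=1 E=0 S=0 W=4
Step 2 [NS]: N:car6-GO,E:wait,S:empty,W:wait | queues: N=0 E=0 S=0 W=4
Step 3 [EW]: N:wait,E:empty,S:wait,W:car2-GO | queues: N=0 E=0 S=0 W=3
Step 4 [EW]: N:wait,E:empty,S:wait,W:car3-GO | queues: N=0 E=0 S=0 W=2
Step 5 [NS]: N:empty,E:wait,S:empty,W:wait | queues: N=0 E=0 S=0 W=2
Step 6 [NS]: N:empty,E:wait,S:empty,W:wait | queues: N=0 E=0 S=0 W=2
Step 7 [EW]: N:wait,E:empty,S:wait,W:car4-GO | queues: N=0 E=0 S=0 W=1
Step 8 [EW]: N:wait,E:empty,S:wait,W:car5-GO | queues: N=0 E=0 S=0 W=0
Car 5 crosses at step 8

8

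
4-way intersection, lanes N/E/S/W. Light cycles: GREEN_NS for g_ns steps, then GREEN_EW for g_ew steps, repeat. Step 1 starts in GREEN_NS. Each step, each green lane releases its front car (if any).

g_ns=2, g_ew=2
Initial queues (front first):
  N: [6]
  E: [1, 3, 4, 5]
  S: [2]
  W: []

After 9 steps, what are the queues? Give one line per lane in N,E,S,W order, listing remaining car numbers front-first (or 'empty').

Step 1 [NS]: N:car6-GO,E:wait,S:car2-GO,W:wait | queues: N=0 E=4 S=0 W=0
Step 2 [NS]: N:empty,E:wait,S:empty,W:wait | queues: N=0 E=4 S=0 W=0
Step 3 [EW]: N:wait,E:car1-GO,S:wait,W:empty | queues: N=0 E=3 S=0 W=0
Step 4 [EW]: N:wait,E:car3-GO,S:wait,W:empty | queues: N=0 E=2 S=0 W=0
Step 5 [NS]: N:empty,E:wait,S:empty,W:wait | queues: N=0 E=2 S=0 W=0
Step 6 [NS]: N:empty,E:wait,S:empty,W:wait | queues: N=0 E=2 S=0 W=0
Step 7 [EW]: N:wait,E:car4-GO,S:wait,W:empty | queues: N=0 E=1 S=0 W=0
Step 8 [EW]: N:wait,E:car5-GO,S:wait,W:empty | queues: N=0 E=0 S=0 W=0

N: empty
E: empty
S: empty
W: empty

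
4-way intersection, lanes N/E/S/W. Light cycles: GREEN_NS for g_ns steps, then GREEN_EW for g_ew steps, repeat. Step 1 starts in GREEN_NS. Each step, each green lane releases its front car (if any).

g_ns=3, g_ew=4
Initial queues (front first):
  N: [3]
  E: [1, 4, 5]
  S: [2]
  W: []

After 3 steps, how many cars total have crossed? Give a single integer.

Answer: 2

Derivation:
Step 1 [NS]: N:car3-GO,E:wait,S:car2-GO,W:wait | queues: N=0 E=3 S=0 W=0
Step 2 [NS]: N:empty,E:wait,S:empty,W:wait | queues: N=0 E=3 S=0 W=0
Step 3 [NS]: N:empty,E:wait,S:empty,W:wait | queues: N=0 E=3 S=0 W=0
Cars crossed by step 3: 2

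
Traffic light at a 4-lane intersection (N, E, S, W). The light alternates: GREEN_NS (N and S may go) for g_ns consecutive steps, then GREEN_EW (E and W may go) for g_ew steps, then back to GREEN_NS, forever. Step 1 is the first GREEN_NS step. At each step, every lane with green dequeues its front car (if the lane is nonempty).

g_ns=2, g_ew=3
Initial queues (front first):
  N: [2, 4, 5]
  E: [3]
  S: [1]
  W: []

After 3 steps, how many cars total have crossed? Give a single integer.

Step 1 [NS]: N:car2-GO,E:wait,S:car1-GO,W:wait | queues: N=2 E=1 S=0 W=0
Step 2 [NS]: N:car4-GO,E:wait,S:empty,W:wait | queues: N=1 E=1 S=0 W=0
Step 3 [EW]: N:wait,E:car3-GO,S:wait,W:empty | queues: N=1 E=0 S=0 W=0
Cars crossed by step 3: 4

Answer: 4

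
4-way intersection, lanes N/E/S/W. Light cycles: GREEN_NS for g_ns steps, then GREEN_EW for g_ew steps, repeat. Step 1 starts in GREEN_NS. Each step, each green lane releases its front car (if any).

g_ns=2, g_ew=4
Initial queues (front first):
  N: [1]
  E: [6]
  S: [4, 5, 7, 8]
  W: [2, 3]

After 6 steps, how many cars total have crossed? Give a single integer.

Answer: 6

Derivation:
Step 1 [NS]: N:car1-GO,E:wait,S:car4-GO,W:wait | queues: N=0 E=1 S=3 W=2
Step 2 [NS]: N:empty,E:wait,S:car5-GO,W:wait | queues: N=0 E=1 S=2 W=2
Step 3 [EW]: N:wait,E:car6-GO,S:wait,W:car2-GO | queues: N=0 E=0 S=2 W=1
Step 4 [EW]: N:wait,E:empty,S:wait,W:car3-GO | queues: N=0 E=0 S=2 W=0
Step 5 [EW]: N:wait,E:empty,S:wait,W:empty | queues: N=0 E=0 S=2 W=0
Step 6 [EW]: N:wait,E:empty,S:wait,W:empty | queues: N=0 E=0 S=2 W=0
Cars crossed by step 6: 6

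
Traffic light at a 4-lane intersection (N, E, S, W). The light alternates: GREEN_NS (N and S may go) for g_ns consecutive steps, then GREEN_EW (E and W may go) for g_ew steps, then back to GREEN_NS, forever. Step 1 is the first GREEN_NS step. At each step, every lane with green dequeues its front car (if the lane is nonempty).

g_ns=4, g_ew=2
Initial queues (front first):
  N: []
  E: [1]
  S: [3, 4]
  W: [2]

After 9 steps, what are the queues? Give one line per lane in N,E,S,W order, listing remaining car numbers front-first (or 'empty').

Step 1 [NS]: N:empty,E:wait,S:car3-GO,W:wait | queues: N=0 E=1 S=1 W=1
Step 2 [NS]: N:empty,E:wait,S:car4-GO,W:wait | queues: N=0 E=1 S=0 W=1
Step 3 [NS]: N:empty,E:wait,S:empty,W:wait | queues: N=0 E=1 S=0 W=1
Step 4 [NS]: N:empty,E:wait,S:empty,W:wait | queues: N=0 E=1 S=0 W=1
Step 5 [EW]: N:wait,E:car1-GO,S:wait,W:car2-GO | queues: N=0 E=0 S=0 W=0

N: empty
E: empty
S: empty
W: empty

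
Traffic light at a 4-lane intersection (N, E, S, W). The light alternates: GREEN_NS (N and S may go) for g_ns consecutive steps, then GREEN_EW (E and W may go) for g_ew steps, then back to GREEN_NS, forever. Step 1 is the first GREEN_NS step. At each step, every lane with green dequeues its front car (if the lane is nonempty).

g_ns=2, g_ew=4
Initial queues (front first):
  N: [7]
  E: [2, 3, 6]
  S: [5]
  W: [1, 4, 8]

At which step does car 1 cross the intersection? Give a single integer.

Step 1 [NS]: N:car7-GO,E:wait,S:car5-GO,W:wait | queues: N=0 E=3 S=0 W=3
Step 2 [NS]: N:empty,E:wait,S:empty,W:wait | queues: N=0 E=3 S=0 W=3
Step 3 [EW]: N:wait,E:car2-GO,S:wait,W:car1-GO | queues: N=0 E=2 S=0 W=2
Step 4 [EW]: N:wait,E:car3-GO,S:wait,W:car4-GO | queues: N=0 E=1 S=0 W=1
Step 5 [EW]: N:wait,E:car6-GO,S:wait,W:car8-GO | queues: N=0 E=0 S=0 W=0
Car 1 crosses at step 3

3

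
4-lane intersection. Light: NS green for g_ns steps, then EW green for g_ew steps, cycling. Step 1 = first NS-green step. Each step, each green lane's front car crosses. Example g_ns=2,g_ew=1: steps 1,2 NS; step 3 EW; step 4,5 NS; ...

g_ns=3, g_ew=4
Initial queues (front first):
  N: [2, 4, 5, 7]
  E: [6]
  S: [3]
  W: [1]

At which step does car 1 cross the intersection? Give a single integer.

Step 1 [NS]: N:car2-GO,E:wait,S:car3-GO,W:wait | queues: N=3 E=1 S=0 W=1
Step 2 [NS]: N:car4-GO,E:wait,S:empty,W:wait | queues: N=2 E=1 S=0 W=1
Step 3 [NS]: N:car5-GO,E:wait,S:empty,W:wait | queues: N=1 E=1 S=0 W=1
Step 4 [EW]: N:wait,E:car6-GO,S:wait,W:car1-GO | queues: N=1 E=0 S=0 W=0
Step 5 [EW]: N:wait,E:empty,S:wait,W:empty | queues: N=1 E=0 S=0 W=0
Step 6 [EW]: N:wait,E:empty,S:wait,W:empty | queues: N=1 E=0 S=0 W=0
Step 7 [EW]: N:wait,E:empty,S:wait,W:empty | queues: N=1 E=0 S=0 W=0
Step 8 [NS]: N:car7-GO,E:wait,S:empty,W:wait | queues: N=0 E=0 S=0 W=0
Car 1 crosses at step 4

4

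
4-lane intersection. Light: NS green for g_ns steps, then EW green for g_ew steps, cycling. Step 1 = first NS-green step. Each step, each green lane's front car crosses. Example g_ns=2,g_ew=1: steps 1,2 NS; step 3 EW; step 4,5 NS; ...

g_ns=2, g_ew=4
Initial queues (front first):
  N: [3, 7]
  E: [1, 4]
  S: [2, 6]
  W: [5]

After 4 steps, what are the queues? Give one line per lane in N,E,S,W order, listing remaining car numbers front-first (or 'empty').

Step 1 [NS]: N:car3-GO,E:wait,S:car2-GO,W:wait | queues: N=1 E=2 S=1 W=1
Step 2 [NS]: N:car7-GO,E:wait,S:car6-GO,W:wait | queues: N=0 E=2 S=0 W=1
Step 3 [EW]: N:wait,E:car1-GO,S:wait,W:car5-GO | queues: N=0 E=1 S=0 W=0
Step 4 [EW]: N:wait,E:car4-GO,S:wait,W:empty | queues: N=0 E=0 S=0 W=0

N: empty
E: empty
S: empty
W: empty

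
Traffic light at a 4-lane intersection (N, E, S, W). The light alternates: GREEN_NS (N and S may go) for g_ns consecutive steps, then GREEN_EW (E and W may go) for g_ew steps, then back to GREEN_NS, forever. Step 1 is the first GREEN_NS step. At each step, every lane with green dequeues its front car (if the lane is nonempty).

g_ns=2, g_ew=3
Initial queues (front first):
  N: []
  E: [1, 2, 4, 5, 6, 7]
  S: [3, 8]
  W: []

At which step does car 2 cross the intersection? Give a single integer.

Step 1 [NS]: N:empty,E:wait,S:car3-GO,W:wait | queues: N=0 E=6 S=1 W=0
Step 2 [NS]: N:empty,E:wait,S:car8-GO,W:wait | queues: N=0 E=6 S=0 W=0
Step 3 [EW]: N:wait,E:car1-GO,S:wait,W:empty | queues: N=0 E=5 S=0 W=0
Step 4 [EW]: N:wait,E:car2-GO,S:wait,W:empty | queues: N=0 E=4 S=0 W=0
Step 5 [EW]: N:wait,E:car4-GO,S:wait,W:empty | queues: N=0 E=3 S=0 W=0
Step 6 [NS]: N:empty,E:wait,S:empty,W:wait | queues: N=0 E=3 S=0 W=0
Step 7 [NS]: N:empty,E:wait,S:empty,W:wait | queues: N=0 E=3 S=0 W=0
Step 8 [EW]: N:wait,E:car5-GO,S:wait,W:empty | queues: N=0 E=2 S=0 W=0
Step 9 [EW]: N:wait,E:car6-GO,S:wait,W:empty | queues: N=0 E=1 S=0 W=0
Step 10 [EW]: N:wait,E:car7-GO,S:wait,W:empty | queues: N=0 E=0 S=0 W=0
Car 2 crosses at step 4

4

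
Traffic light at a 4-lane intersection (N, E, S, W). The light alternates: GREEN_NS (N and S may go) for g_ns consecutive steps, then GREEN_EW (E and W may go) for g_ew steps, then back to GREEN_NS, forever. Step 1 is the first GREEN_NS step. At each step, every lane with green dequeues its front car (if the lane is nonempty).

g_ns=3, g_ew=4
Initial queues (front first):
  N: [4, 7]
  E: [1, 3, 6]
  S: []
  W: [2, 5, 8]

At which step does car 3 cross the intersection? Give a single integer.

Step 1 [NS]: N:car4-GO,E:wait,S:empty,W:wait | queues: N=1 E=3 S=0 W=3
Step 2 [NS]: N:car7-GO,E:wait,S:empty,W:wait | queues: N=0 E=3 S=0 W=3
Step 3 [NS]: N:empty,E:wait,S:empty,W:wait | queues: N=0 E=3 S=0 W=3
Step 4 [EW]: N:wait,E:car1-GO,S:wait,W:car2-GO | queues: N=0 E=2 S=0 W=2
Step 5 [EW]: N:wait,E:car3-GO,S:wait,W:car5-GO | queues: N=0 E=1 S=0 W=1
Step 6 [EW]: N:wait,E:car6-GO,S:wait,W:car8-GO | queues: N=0 E=0 S=0 W=0
Car 3 crosses at step 5

5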